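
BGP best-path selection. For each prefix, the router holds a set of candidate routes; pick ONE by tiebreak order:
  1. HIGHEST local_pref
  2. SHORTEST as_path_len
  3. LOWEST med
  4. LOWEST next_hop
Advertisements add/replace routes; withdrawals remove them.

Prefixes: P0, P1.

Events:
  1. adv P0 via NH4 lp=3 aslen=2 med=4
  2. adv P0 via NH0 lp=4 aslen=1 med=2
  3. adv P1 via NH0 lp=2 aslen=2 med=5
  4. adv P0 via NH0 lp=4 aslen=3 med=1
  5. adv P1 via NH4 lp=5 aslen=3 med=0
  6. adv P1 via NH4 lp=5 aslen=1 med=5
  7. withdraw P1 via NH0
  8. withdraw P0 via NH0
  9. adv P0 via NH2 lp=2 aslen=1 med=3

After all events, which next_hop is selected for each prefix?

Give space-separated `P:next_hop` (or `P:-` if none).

Answer: P0:NH4 P1:NH4

Derivation:
Op 1: best P0=NH4 P1=-
Op 2: best P0=NH0 P1=-
Op 3: best P0=NH0 P1=NH0
Op 4: best P0=NH0 P1=NH0
Op 5: best P0=NH0 P1=NH4
Op 6: best P0=NH0 P1=NH4
Op 7: best P0=NH0 P1=NH4
Op 8: best P0=NH4 P1=NH4
Op 9: best P0=NH4 P1=NH4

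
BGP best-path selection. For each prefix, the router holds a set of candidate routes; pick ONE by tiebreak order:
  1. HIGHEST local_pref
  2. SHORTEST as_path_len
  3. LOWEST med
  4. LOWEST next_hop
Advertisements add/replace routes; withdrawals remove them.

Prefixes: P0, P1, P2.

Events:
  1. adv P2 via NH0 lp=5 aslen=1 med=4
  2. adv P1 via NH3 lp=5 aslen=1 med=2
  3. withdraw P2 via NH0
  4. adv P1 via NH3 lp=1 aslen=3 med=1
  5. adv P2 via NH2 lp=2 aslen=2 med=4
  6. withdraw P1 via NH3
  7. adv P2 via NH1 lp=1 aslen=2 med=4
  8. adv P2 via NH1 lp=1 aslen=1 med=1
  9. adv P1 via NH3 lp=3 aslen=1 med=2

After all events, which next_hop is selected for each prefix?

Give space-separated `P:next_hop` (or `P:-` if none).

Op 1: best P0=- P1=- P2=NH0
Op 2: best P0=- P1=NH3 P2=NH0
Op 3: best P0=- P1=NH3 P2=-
Op 4: best P0=- P1=NH3 P2=-
Op 5: best P0=- P1=NH3 P2=NH2
Op 6: best P0=- P1=- P2=NH2
Op 7: best P0=- P1=- P2=NH2
Op 8: best P0=- P1=- P2=NH2
Op 9: best P0=- P1=NH3 P2=NH2

Answer: P0:- P1:NH3 P2:NH2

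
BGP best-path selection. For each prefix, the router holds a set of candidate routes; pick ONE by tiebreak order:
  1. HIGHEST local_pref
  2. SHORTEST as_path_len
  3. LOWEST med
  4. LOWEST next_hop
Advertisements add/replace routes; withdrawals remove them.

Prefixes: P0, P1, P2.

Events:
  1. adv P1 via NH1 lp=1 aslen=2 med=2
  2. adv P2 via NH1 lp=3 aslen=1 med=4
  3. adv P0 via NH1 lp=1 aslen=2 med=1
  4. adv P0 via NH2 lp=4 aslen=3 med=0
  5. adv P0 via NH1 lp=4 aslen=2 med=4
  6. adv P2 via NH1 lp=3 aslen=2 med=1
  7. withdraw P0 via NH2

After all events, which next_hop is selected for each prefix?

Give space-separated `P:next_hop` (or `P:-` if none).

Op 1: best P0=- P1=NH1 P2=-
Op 2: best P0=- P1=NH1 P2=NH1
Op 3: best P0=NH1 P1=NH1 P2=NH1
Op 4: best P0=NH2 P1=NH1 P2=NH1
Op 5: best P0=NH1 P1=NH1 P2=NH1
Op 6: best P0=NH1 P1=NH1 P2=NH1
Op 7: best P0=NH1 P1=NH1 P2=NH1

Answer: P0:NH1 P1:NH1 P2:NH1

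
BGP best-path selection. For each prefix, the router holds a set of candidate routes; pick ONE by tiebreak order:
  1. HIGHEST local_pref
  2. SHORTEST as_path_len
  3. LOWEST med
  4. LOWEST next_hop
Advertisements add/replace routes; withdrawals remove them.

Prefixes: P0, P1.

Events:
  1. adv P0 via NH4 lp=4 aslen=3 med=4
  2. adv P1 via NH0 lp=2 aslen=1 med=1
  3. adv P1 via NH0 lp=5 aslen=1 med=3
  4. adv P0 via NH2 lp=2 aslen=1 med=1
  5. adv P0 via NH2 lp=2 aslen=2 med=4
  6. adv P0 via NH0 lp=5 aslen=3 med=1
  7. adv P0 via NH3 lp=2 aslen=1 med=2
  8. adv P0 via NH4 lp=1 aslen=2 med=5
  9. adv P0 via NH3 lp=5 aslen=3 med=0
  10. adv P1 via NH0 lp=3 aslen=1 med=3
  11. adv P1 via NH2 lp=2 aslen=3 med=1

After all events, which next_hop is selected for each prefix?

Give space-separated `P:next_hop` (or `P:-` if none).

Answer: P0:NH3 P1:NH0

Derivation:
Op 1: best P0=NH4 P1=-
Op 2: best P0=NH4 P1=NH0
Op 3: best P0=NH4 P1=NH0
Op 4: best P0=NH4 P1=NH0
Op 5: best P0=NH4 P1=NH0
Op 6: best P0=NH0 P1=NH0
Op 7: best P0=NH0 P1=NH0
Op 8: best P0=NH0 P1=NH0
Op 9: best P0=NH3 P1=NH0
Op 10: best P0=NH3 P1=NH0
Op 11: best P0=NH3 P1=NH0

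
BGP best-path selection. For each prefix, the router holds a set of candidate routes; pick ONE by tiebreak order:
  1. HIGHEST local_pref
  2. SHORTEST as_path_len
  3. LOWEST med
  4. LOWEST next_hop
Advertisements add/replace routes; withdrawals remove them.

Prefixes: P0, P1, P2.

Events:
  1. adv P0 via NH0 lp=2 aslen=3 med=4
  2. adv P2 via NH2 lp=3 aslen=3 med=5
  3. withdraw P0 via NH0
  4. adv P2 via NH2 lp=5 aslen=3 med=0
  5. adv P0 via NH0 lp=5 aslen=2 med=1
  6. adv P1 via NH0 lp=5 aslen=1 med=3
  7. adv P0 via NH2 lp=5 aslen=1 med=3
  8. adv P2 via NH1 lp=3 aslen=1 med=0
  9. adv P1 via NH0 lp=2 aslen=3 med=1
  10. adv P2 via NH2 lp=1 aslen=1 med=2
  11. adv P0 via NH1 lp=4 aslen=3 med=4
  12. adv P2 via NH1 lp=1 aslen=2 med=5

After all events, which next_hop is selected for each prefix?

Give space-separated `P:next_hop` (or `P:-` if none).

Op 1: best P0=NH0 P1=- P2=-
Op 2: best P0=NH0 P1=- P2=NH2
Op 3: best P0=- P1=- P2=NH2
Op 4: best P0=- P1=- P2=NH2
Op 5: best P0=NH0 P1=- P2=NH2
Op 6: best P0=NH0 P1=NH0 P2=NH2
Op 7: best P0=NH2 P1=NH0 P2=NH2
Op 8: best P0=NH2 P1=NH0 P2=NH2
Op 9: best P0=NH2 P1=NH0 P2=NH2
Op 10: best P0=NH2 P1=NH0 P2=NH1
Op 11: best P0=NH2 P1=NH0 P2=NH1
Op 12: best P0=NH2 P1=NH0 P2=NH2

Answer: P0:NH2 P1:NH0 P2:NH2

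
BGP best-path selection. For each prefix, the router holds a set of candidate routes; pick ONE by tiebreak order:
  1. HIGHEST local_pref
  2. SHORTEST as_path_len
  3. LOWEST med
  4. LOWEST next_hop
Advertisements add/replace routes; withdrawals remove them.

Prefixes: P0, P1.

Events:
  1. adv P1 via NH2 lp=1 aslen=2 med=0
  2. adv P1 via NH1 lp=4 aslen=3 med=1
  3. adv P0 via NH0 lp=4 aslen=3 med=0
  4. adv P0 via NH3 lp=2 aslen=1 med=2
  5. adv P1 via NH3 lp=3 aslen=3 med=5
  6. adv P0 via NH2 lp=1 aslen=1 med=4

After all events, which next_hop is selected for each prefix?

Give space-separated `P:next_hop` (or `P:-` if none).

Op 1: best P0=- P1=NH2
Op 2: best P0=- P1=NH1
Op 3: best P0=NH0 P1=NH1
Op 4: best P0=NH0 P1=NH1
Op 5: best P0=NH0 P1=NH1
Op 6: best P0=NH0 P1=NH1

Answer: P0:NH0 P1:NH1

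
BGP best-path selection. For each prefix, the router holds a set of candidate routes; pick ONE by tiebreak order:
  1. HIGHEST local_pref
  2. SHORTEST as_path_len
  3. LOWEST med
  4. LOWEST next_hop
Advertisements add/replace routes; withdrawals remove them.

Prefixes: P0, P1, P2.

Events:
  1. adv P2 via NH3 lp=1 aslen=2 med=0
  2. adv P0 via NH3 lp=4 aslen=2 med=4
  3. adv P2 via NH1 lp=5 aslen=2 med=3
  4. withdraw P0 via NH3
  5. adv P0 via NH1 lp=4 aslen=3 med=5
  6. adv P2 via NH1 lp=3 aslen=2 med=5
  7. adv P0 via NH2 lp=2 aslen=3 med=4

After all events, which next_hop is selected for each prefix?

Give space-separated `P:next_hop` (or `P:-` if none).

Answer: P0:NH1 P1:- P2:NH1

Derivation:
Op 1: best P0=- P1=- P2=NH3
Op 2: best P0=NH3 P1=- P2=NH3
Op 3: best P0=NH3 P1=- P2=NH1
Op 4: best P0=- P1=- P2=NH1
Op 5: best P0=NH1 P1=- P2=NH1
Op 6: best P0=NH1 P1=- P2=NH1
Op 7: best P0=NH1 P1=- P2=NH1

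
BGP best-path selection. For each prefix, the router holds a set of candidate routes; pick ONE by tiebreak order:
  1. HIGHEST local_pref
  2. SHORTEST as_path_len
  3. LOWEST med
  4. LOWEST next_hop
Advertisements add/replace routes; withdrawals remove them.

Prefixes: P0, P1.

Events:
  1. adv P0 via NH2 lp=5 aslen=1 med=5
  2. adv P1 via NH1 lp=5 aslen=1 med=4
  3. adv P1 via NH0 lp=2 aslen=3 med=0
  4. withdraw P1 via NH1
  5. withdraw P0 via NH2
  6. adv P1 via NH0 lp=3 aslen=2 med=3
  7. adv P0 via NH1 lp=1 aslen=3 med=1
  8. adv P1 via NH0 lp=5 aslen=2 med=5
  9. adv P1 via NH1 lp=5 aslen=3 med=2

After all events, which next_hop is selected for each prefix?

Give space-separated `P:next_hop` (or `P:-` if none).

Op 1: best P0=NH2 P1=-
Op 2: best P0=NH2 P1=NH1
Op 3: best P0=NH2 P1=NH1
Op 4: best P0=NH2 P1=NH0
Op 5: best P0=- P1=NH0
Op 6: best P0=- P1=NH0
Op 7: best P0=NH1 P1=NH0
Op 8: best P0=NH1 P1=NH0
Op 9: best P0=NH1 P1=NH0

Answer: P0:NH1 P1:NH0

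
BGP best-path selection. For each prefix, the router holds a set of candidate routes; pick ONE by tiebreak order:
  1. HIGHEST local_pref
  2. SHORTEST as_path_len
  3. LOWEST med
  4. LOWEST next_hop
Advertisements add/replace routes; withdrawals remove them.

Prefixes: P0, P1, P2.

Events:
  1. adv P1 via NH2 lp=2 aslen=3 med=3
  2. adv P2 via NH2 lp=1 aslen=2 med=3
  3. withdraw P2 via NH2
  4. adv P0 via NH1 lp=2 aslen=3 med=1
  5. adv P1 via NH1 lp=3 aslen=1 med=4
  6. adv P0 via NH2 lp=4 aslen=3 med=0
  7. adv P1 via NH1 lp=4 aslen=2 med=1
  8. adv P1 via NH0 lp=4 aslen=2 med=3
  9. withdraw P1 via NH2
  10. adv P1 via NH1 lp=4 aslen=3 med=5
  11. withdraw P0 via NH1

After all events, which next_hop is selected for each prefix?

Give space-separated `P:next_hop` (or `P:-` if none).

Op 1: best P0=- P1=NH2 P2=-
Op 2: best P0=- P1=NH2 P2=NH2
Op 3: best P0=- P1=NH2 P2=-
Op 4: best P0=NH1 P1=NH2 P2=-
Op 5: best P0=NH1 P1=NH1 P2=-
Op 6: best P0=NH2 P1=NH1 P2=-
Op 7: best P0=NH2 P1=NH1 P2=-
Op 8: best P0=NH2 P1=NH1 P2=-
Op 9: best P0=NH2 P1=NH1 P2=-
Op 10: best P0=NH2 P1=NH0 P2=-
Op 11: best P0=NH2 P1=NH0 P2=-

Answer: P0:NH2 P1:NH0 P2:-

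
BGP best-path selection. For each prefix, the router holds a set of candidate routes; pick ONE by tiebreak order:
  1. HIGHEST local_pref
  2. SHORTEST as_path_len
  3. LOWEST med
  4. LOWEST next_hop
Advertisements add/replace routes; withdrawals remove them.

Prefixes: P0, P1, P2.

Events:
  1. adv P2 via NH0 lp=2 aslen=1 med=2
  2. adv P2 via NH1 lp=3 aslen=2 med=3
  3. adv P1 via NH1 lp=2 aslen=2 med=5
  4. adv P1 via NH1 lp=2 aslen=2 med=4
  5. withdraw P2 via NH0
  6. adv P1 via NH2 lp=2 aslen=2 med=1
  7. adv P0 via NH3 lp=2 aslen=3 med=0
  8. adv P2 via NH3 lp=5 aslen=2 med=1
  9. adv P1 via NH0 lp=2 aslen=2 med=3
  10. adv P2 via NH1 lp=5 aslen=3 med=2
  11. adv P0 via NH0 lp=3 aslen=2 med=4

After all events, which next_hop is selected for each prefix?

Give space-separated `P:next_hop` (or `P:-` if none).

Answer: P0:NH0 P1:NH2 P2:NH3

Derivation:
Op 1: best P0=- P1=- P2=NH0
Op 2: best P0=- P1=- P2=NH1
Op 3: best P0=- P1=NH1 P2=NH1
Op 4: best P0=- P1=NH1 P2=NH1
Op 5: best P0=- P1=NH1 P2=NH1
Op 6: best P0=- P1=NH2 P2=NH1
Op 7: best P0=NH3 P1=NH2 P2=NH1
Op 8: best P0=NH3 P1=NH2 P2=NH3
Op 9: best P0=NH3 P1=NH2 P2=NH3
Op 10: best P0=NH3 P1=NH2 P2=NH3
Op 11: best P0=NH0 P1=NH2 P2=NH3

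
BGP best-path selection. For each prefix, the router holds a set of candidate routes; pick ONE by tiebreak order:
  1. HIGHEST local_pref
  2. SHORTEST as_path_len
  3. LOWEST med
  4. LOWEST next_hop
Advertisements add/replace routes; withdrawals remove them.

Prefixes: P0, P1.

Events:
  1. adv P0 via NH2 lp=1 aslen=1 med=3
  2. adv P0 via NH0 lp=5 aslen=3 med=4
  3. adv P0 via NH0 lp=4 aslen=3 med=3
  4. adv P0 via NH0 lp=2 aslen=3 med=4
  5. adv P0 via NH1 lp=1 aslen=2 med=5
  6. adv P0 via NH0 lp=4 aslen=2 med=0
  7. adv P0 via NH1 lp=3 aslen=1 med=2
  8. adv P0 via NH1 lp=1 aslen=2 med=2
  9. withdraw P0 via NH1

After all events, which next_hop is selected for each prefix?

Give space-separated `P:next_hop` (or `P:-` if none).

Answer: P0:NH0 P1:-

Derivation:
Op 1: best P0=NH2 P1=-
Op 2: best P0=NH0 P1=-
Op 3: best P0=NH0 P1=-
Op 4: best P0=NH0 P1=-
Op 5: best P0=NH0 P1=-
Op 6: best P0=NH0 P1=-
Op 7: best P0=NH0 P1=-
Op 8: best P0=NH0 P1=-
Op 9: best P0=NH0 P1=-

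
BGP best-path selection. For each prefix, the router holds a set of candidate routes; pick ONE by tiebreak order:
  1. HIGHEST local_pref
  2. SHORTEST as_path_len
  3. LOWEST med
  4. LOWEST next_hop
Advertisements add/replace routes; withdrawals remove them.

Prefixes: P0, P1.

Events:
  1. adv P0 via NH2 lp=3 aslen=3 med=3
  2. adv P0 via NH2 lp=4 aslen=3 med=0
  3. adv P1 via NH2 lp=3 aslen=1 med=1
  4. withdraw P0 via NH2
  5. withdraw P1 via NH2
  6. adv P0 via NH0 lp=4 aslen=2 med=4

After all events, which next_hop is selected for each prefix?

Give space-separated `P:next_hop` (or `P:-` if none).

Answer: P0:NH0 P1:-

Derivation:
Op 1: best P0=NH2 P1=-
Op 2: best P0=NH2 P1=-
Op 3: best P0=NH2 P1=NH2
Op 4: best P0=- P1=NH2
Op 5: best P0=- P1=-
Op 6: best P0=NH0 P1=-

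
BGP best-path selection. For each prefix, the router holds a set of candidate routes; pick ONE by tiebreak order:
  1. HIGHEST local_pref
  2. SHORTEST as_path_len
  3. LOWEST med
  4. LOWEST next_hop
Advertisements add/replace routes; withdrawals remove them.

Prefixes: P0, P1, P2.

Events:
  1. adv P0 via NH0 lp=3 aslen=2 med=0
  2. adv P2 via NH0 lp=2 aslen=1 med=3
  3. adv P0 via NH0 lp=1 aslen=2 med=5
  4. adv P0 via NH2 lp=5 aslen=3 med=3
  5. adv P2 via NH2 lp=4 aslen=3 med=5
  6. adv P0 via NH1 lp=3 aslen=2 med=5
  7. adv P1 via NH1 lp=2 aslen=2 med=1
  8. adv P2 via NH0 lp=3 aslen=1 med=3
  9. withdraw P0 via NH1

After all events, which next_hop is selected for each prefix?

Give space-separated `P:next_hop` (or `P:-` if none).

Answer: P0:NH2 P1:NH1 P2:NH2

Derivation:
Op 1: best P0=NH0 P1=- P2=-
Op 2: best P0=NH0 P1=- P2=NH0
Op 3: best P0=NH0 P1=- P2=NH0
Op 4: best P0=NH2 P1=- P2=NH0
Op 5: best P0=NH2 P1=- P2=NH2
Op 6: best P0=NH2 P1=- P2=NH2
Op 7: best P0=NH2 P1=NH1 P2=NH2
Op 8: best P0=NH2 P1=NH1 P2=NH2
Op 9: best P0=NH2 P1=NH1 P2=NH2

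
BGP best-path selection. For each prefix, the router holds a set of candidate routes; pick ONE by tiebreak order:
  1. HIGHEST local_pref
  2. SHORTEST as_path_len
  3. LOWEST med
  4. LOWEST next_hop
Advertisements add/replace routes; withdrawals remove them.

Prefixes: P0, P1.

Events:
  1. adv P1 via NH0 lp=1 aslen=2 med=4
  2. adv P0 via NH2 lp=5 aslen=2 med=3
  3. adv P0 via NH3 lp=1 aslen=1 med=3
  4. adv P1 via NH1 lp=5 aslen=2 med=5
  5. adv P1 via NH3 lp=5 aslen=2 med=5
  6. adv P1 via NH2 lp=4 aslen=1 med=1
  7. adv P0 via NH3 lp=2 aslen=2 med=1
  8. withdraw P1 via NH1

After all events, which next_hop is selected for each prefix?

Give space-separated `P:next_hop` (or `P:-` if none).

Op 1: best P0=- P1=NH0
Op 2: best P0=NH2 P1=NH0
Op 3: best P0=NH2 P1=NH0
Op 4: best P0=NH2 P1=NH1
Op 5: best P0=NH2 P1=NH1
Op 6: best P0=NH2 P1=NH1
Op 7: best P0=NH2 P1=NH1
Op 8: best P0=NH2 P1=NH3

Answer: P0:NH2 P1:NH3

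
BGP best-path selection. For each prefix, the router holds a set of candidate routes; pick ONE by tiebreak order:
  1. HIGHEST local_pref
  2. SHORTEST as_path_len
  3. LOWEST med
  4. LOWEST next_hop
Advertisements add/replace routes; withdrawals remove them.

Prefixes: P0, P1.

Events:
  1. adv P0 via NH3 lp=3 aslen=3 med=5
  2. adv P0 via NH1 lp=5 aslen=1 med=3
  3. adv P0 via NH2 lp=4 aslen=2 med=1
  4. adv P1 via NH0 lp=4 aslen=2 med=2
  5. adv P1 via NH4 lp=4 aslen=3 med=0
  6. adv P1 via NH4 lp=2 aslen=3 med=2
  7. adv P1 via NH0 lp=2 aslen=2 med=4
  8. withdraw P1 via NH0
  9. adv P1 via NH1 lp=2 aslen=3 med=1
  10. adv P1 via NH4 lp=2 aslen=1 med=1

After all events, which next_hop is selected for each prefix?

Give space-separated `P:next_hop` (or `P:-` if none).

Op 1: best P0=NH3 P1=-
Op 2: best P0=NH1 P1=-
Op 3: best P0=NH1 P1=-
Op 4: best P0=NH1 P1=NH0
Op 5: best P0=NH1 P1=NH0
Op 6: best P0=NH1 P1=NH0
Op 7: best P0=NH1 P1=NH0
Op 8: best P0=NH1 P1=NH4
Op 9: best P0=NH1 P1=NH1
Op 10: best P0=NH1 P1=NH4

Answer: P0:NH1 P1:NH4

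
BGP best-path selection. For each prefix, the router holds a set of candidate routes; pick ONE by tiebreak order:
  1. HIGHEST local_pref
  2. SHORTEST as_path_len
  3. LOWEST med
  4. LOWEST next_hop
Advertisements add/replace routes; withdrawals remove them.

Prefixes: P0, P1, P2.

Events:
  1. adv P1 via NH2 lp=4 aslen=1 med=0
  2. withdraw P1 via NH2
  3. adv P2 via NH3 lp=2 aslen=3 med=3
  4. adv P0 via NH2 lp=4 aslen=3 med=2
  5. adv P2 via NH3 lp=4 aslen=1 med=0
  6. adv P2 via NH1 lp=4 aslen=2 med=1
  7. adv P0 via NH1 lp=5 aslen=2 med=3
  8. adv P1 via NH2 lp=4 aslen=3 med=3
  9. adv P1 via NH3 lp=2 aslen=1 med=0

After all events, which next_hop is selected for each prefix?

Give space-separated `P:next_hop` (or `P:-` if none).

Op 1: best P0=- P1=NH2 P2=-
Op 2: best P0=- P1=- P2=-
Op 3: best P0=- P1=- P2=NH3
Op 4: best P0=NH2 P1=- P2=NH3
Op 5: best P0=NH2 P1=- P2=NH3
Op 6: best P0=NH2 P1=- P2=NH3
Op 7: best P0=NH1 P1=- P2=NH3
Op 8: best P0=NH1 P1=NH2 P2=NH3
Op 9: best P0=NH1 P1=NH2 P2=NH3

Answer: P0:NH1 P1:NH2 P2:NH3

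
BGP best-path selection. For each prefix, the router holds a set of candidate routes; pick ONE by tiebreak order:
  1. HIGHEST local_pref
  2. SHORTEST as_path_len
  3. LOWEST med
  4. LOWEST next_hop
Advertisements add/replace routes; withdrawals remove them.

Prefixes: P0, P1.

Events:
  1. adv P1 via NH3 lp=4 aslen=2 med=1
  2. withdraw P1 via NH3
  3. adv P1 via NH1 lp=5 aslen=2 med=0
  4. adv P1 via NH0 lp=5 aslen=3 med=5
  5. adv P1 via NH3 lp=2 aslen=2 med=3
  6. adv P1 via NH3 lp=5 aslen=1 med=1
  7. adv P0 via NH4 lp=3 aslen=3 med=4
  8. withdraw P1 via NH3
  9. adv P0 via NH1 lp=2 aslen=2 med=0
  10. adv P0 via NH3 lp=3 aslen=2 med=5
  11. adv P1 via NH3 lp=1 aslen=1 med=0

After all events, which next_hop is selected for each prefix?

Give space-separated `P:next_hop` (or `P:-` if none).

Answer: P0:NH3 P1:NH1

Derivation:
Op 1: best P0=- P1=NH3
Op 2: best P0=- P1=-
Op 3: best P0=- P1=NH1
Op 4: best P0=- P1=NH1
Op 5: best P0=- P1=NH1
Op 6: best P0=- P1=NH3
Op 7: best P0=NH4 P1=NH3
Op 8: best P0=NH4 P1=NH1
Op 9: best P0=NH4 P1=NH1
Op 10: best P0=NH3 P1=NH1
Op 11: best P0=NH3 P1=NH1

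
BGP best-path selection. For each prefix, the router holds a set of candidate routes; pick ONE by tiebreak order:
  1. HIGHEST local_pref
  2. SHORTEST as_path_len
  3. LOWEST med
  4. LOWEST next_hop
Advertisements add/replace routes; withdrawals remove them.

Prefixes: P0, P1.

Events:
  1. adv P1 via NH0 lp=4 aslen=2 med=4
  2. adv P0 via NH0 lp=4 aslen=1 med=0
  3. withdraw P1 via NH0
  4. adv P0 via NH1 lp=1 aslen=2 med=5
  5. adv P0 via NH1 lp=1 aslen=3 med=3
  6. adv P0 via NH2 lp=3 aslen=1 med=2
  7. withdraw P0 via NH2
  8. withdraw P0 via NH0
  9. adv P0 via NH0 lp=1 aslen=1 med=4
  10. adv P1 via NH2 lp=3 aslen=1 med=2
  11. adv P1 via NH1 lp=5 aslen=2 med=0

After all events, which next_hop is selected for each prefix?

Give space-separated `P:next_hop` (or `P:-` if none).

Answer: P0:NH0 P1:NH1

Derivation:
Op 1: best P0=- P1=NH0
Op 2: best P0=NH0 P1=NH0
Op 3: best P0=NH0 P1=-
Op 4: best P0=NH0 P1=-
Op 5: best P0=NH0 P1=-
Op 6: best P0=NH0 P1=-
Op 7: best P0=NH0 P1=-
Op 8: best P0=NH1 P1=-
Op 9: best P0=NH0 P1=-
Op 10: best P0=NH0 P1=NH2
Op 11: best P0=NH0 P1=NH1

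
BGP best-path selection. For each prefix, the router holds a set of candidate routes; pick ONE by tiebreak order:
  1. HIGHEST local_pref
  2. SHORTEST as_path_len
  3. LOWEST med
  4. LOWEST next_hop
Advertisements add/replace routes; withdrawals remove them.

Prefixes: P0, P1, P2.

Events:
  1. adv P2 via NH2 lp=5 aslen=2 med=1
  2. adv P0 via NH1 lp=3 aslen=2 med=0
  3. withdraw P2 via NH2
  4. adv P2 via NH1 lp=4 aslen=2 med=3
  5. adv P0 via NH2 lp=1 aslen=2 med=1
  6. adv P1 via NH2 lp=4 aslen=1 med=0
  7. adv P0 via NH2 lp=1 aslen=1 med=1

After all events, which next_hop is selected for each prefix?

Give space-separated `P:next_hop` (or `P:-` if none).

Answer: P0:NH1 P1:NH2 P2:NH1

Derivation:
Op 1: best P0=- P1=- P2=NH2
Op 2: best P0=NH1 P1=- P2=NH2
Op 3: best P0=NH1 P1=- P2=-
Op 4: best P0=NH1 P1=- P2=NH1
Op 5: best P0=NH1 P1=- P2=NH1
Op 6: best P0=NH1 P1=NH2 P2=NH1
Op 7: best P0=NH1 P1=NH2 P2=NH1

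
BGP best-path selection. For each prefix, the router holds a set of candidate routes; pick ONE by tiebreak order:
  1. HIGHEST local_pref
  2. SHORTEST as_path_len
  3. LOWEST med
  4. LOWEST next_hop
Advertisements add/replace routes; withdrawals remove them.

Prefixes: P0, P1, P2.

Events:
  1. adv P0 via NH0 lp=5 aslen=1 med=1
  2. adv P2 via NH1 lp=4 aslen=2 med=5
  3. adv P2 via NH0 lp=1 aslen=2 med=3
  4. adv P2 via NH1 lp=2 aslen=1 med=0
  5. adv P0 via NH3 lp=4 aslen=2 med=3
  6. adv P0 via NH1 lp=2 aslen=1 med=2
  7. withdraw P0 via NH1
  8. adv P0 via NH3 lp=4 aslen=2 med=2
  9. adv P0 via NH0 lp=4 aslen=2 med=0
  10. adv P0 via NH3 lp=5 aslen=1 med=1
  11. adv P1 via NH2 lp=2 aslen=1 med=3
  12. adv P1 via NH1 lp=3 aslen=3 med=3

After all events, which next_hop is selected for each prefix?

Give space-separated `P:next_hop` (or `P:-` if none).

Op 1: best P0=NH0 P1=- P2=-
Op 2: best P0=NH0 P1=- P2=NH1
Op 3: best P0=NH0 P1=- P2=NH1
Op 4: best P0=NH0 P1=- P2=NH1
Op 5: best P0=NH0 P1=- P2=NH1
Op 6: best P0=NH0 P1=- P2=NH1
Op 7: best P0=NH0 P1=- P2=NH1
Op 8: best P0=NH0 P1=- P2=NH1
Op 9: best P0=NH0 P1=- P2=NH1
Op 10: best P0=NH3 P1=- P2=NH1
Op 11: best P0=NH3 P1=NH2 P2=NH1
Op 12: best P0=NH3 P1=NH1 P2=NH1

Answer: P0:NH3 P1:NH1 P2:NH1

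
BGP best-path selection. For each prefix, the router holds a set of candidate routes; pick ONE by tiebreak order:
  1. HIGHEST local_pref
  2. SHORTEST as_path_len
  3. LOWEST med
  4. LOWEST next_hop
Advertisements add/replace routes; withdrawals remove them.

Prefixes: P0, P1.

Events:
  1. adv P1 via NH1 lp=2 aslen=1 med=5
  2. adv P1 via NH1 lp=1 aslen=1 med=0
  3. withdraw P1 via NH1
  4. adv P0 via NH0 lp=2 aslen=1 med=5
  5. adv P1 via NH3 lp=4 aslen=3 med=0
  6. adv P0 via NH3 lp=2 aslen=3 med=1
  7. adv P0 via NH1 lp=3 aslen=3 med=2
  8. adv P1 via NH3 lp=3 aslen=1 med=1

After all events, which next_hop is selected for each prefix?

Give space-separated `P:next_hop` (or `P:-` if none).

Op 1: best P0=- P1=NH1
Op 2: best P0=- P1=NH1
Op 3: best P0=- P1=-
Op 4: best P0=NH0 P1=-
Op 5: best P0=NH0 P1=NH3
Op 6: best P0=NH0 P1=NH3
Op 7: best P0=NH1 P1=NH3
Op 8: best P0=NH1 P1=NH3

Answer: P0:NH1 P1:NH3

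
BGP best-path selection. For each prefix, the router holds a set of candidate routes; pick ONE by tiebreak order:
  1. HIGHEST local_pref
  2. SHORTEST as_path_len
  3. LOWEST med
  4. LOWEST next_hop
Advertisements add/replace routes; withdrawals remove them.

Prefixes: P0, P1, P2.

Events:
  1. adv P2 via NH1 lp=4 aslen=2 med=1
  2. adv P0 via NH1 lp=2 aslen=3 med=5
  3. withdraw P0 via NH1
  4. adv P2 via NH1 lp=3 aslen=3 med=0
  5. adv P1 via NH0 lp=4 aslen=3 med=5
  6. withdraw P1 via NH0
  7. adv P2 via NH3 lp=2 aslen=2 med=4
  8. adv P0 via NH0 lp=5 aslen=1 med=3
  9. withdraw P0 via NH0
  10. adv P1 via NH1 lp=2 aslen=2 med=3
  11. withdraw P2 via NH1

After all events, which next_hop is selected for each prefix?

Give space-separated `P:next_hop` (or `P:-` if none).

Op 1: best P0=- P1=- P2=NH1
Op 2: best P0=NH1 P1=- P2=NH1
Op 3: best P0=- P1=- P2=NH1
Op 4: best P0=- P1=- P2=NH1
Op 5: best P0=- P1=NH0 P2=NH1
Op 6: best P0=- P1=- P2=NH1
Op 7: best P0=- P1=- P2=NH1
Op 8: best P0=NH0 P1=- P2=NH1
Op 9: best P0=- P1=- P2=NH1
Op 10: best P0=- P1=NH1 P2=NH1
Op 11: best P0=- P1=NH1 P2=NH3

Answer: P0:- P1:NH1 P2:NH3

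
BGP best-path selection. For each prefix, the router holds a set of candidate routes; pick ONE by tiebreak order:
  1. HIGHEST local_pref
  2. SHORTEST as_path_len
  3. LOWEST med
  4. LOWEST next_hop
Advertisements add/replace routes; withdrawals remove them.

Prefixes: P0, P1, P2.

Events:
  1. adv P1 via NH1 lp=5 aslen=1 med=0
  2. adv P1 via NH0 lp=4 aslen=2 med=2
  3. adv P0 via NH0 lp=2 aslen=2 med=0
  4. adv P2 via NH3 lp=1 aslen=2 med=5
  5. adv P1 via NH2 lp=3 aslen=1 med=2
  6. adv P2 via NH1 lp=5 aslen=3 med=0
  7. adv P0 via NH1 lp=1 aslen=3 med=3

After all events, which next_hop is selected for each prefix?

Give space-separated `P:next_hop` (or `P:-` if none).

Answer: P0:NH0 P1:NH1 P2:NH1

Derivation:
Op 1: best P0=- P1=NH1 P2=-
Op 2: best P0=- P1=NH1 P2=-
Op 3: best P0=NH0 P1=NH1 P2=-
Op 4: best P0=NH0 P1=NH1 P2=NH3
Op 5: best P0=NH0 P1=NH1 P2=NH3
Op 6: best P0=NH0 P1=NH1 P2=NH1
Op 7: best P0=NH0 P1=NH1 P2=NH1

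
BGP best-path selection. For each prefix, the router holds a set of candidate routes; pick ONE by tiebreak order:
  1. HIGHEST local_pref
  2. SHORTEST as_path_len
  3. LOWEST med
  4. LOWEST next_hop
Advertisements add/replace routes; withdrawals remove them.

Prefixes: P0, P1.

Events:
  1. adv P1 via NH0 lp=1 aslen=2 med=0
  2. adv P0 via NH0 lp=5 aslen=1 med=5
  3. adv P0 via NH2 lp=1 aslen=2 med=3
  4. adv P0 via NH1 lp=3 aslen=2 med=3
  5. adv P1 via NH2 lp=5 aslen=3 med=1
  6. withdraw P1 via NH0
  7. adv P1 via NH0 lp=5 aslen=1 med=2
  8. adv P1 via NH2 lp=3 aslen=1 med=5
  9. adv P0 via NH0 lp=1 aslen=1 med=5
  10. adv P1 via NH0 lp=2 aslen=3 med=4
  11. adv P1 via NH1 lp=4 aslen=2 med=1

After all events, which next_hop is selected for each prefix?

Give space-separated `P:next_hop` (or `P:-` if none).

Answer: P0:NH1 P1:NH1

Derivation:
Op 1: best P0=- P1=NH0
Op 2: best P0=NH0 P1=NH0
Op 3: best P0=NH0 P1=NH0
Op 4: best P0=NH0 P1=NH0
Op 5: best P0=NH0 P1=NH2
Op 6: best P0=NH0 P1=NH2
Op 7: best P0=NH0 P1=NH0
Op 8: best P0=NH0 P1=NH0
Op 9: best P0=NH1 P1=NH0
Op 10: best P0=NH1 P1=NH2
Op 11: best P0=NH1 P1=NH1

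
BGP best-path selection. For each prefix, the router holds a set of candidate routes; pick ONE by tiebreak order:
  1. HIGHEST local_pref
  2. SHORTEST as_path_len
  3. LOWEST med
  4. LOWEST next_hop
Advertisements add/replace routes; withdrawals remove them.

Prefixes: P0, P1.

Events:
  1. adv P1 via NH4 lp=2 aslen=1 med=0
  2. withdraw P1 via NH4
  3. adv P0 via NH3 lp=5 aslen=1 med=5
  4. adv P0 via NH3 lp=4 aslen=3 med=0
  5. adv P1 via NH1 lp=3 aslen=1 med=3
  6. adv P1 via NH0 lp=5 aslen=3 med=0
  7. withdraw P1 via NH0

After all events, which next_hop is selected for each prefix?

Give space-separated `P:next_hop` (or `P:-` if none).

Answer: P0:NH3 P1:NH1

Derivation:
Op 1: best P0=- P1=NH4
Op 2: best P0=- P1=-
Op 3: best P0=NH3 P1=-
Op 4: best P0=NH3 P1=-
Op 5: best P0=NH3 P1=NH1
Op 6: best P0=NH3 P1=NH0
Op 7: best P0=NH3 P1=NH1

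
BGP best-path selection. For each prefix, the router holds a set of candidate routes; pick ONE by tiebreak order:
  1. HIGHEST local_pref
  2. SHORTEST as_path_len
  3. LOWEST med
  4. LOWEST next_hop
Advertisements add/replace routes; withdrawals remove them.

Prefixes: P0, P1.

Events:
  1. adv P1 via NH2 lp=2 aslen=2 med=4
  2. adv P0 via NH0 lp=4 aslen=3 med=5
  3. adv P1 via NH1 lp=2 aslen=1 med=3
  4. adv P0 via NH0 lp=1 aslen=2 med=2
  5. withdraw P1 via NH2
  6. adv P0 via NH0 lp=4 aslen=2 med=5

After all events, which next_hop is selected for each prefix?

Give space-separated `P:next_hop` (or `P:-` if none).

Answer: P0:NH0 P1:NH1

Derivation:
Op 1: best P0=- P1=NH2
Op 2: best P0=NH0 P1=NH2
Op 3: best P0=NH0 P1=NH1
Op 4: best P0=NH0 P1=NH1
Op 5: best P0=NH0 P1=NH1
Op 6: best P0=NH0 P1=NH1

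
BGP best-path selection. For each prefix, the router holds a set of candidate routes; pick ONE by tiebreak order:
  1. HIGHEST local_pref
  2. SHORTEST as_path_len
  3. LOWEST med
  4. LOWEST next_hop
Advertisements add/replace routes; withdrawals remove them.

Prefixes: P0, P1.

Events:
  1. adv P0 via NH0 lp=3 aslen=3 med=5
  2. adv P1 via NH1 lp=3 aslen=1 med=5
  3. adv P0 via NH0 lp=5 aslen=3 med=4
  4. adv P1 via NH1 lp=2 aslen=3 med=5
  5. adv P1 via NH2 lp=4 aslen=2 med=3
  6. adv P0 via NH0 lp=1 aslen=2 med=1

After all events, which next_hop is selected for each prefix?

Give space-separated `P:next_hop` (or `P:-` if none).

Op 1: best P0=NH0 P1=-
Op 2: best P0=NH0 P1=NH1
Op 3: best P0=NH0 P1=NH1
Op 4: best P0=NH0 P1=NH1
Op 5: best P0=NH0 P1=NH2
Op 6: best P0=NH0 P1=NH2

Answer: P0:NH0 P1:NH2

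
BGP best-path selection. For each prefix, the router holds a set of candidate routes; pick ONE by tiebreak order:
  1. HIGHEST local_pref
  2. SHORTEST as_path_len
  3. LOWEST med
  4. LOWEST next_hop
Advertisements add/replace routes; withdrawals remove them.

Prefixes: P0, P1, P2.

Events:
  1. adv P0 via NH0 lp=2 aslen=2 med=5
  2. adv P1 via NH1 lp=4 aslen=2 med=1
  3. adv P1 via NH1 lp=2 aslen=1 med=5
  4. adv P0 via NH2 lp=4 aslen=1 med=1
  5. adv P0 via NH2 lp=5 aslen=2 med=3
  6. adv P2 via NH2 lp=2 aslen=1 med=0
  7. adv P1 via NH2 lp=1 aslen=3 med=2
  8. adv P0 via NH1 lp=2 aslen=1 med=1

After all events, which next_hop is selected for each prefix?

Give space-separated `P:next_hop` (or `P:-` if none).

Op 1: best P0=NH0 P1=- P2=-
Op 2: best P0=NH0 P1=NH1 P2=-
Op 3: best P0=NH0 P1=NH1 P2=-
Op 4: best P0=NH2 P1=NH1 P2=-
Op 5: best P0=NH2 P1=NH1 P2=-
Op 6: best P0=NH2 P1=NH1 P2=NH2
Op 7: best P0=NH2 P1=NH1 P2=NH2
Op 8: best P0=NH2 P1=NH1 P2=NH2

Answer: P0:NH2 P1:NH1 P2:NH2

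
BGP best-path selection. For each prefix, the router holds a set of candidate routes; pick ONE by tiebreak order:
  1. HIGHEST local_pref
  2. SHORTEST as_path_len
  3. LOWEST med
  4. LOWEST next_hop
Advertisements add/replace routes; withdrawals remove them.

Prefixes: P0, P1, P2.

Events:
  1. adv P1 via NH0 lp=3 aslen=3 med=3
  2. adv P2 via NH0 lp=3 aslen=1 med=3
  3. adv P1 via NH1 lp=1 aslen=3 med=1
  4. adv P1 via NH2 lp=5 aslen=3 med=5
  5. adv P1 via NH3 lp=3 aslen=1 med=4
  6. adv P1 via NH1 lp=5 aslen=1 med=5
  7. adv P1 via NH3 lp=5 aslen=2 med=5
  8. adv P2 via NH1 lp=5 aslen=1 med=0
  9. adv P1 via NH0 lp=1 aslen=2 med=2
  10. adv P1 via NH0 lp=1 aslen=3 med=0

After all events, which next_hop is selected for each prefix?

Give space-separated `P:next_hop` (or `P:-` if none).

Answer: P0:- P1:NH1 P2:NH1

Derivation:
Op 1: best P0=- P1=NH0 P2=-
Op 2: best P0=- P1=NH0 P2=NH0
Op 3: best P0=- P1=NH0 P2=NH0
Op 4: best P0=- P1=NH2 P2=NH0
Op 5: best P0=- P1=NH2 P2=NH0
Op 6: best P0=- P1=NH1 P2=NH0
Op 7: best P0=- P1=NH1 P2=NH0
Op 8: best P0=- P1=NH1 P2=NH1
Op 9: best P0=- P1=NH1 P2=NH1
Op 10: best P0=- P1=NH1 P2=NH1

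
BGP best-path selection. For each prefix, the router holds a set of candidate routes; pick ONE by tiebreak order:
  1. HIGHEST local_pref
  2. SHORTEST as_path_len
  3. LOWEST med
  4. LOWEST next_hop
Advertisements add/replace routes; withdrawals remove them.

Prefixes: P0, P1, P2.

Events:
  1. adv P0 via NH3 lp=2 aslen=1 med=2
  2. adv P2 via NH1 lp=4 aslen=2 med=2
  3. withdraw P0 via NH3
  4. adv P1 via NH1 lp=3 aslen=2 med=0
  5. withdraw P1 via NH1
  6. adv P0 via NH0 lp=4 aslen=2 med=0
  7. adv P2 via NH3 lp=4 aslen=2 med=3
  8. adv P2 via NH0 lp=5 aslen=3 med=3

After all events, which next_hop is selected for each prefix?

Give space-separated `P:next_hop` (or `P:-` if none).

Answer: P0:NH0 P1:- P2:NH0

Derivation:
Op 1: best P0=NH3 P1=- P2=-
Op 2: best P0=NH3 P1=- P2=NH1
Op 3: best P0=- P1=- P2=NH1
Op 4: best P0=- P1=NH1 P2=NH1
Op 5: best P0=- P1=- P2=NH1
Op 6: best P0=NH0 P1=- P2=NH1
Op 7: best P0=NH0 P1=- P2=NH1
Op 8: best P0=NH0 P1=- P2=NH0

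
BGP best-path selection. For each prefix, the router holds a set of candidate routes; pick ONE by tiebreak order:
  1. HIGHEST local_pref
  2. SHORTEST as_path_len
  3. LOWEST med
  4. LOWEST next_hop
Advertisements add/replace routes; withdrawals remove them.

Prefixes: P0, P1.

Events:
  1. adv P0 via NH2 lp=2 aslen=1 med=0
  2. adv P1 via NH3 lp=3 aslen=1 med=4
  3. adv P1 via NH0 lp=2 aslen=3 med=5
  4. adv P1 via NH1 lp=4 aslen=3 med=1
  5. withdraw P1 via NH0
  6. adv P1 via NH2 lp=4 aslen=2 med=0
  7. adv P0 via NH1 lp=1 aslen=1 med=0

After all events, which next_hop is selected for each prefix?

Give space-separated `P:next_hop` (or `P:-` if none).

Answer: P0:NH2 P1:NH2

Derivation:
Op 1: best P0=NH2 P1=-
Op 2: best P0=NH2 P1=NH3
Op 3: best P0=NH2 P1=NH3
Op 4: best P0=NH2 P1=NH1
Op 5: best P0=NH2 P1=NH1
Op 6: best P0=NH2 P1=NH2
Op 7: best P0=NH2 P1=NH2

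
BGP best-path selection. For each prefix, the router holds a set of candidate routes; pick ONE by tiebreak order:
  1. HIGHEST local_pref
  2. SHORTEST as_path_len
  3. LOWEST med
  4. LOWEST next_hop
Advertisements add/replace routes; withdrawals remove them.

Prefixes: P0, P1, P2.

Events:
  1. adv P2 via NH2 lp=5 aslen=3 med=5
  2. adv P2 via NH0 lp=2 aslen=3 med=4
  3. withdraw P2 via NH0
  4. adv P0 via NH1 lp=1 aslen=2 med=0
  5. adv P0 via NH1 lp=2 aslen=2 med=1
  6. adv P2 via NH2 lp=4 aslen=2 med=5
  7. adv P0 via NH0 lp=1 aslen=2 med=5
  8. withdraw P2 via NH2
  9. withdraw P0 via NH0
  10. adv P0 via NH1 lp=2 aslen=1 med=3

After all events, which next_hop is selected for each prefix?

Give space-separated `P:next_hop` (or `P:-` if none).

Op 1: best P0=- P1=- P2=NH2
Op 2: best P0=- P1=- P2=NH2
Op 3: best P0=- P1=- P2=NH2
Op 4: best P0=NH1 P1=- P2=NH2
Op 5: best P0=NH1 P1=- P2=NH2
Op 6: best P0=NH1 P1=- P2=NH2
Op 7: best P0=NH1 P1=- P2=NH2
Op 8: best P0=NH1 P1=- P2=-
Op 9: best P0=NH1 P1=- P2=-
Op 10: best P0=NH1 P1=- P2=-

Answer: P0:NH1 P1:- P2:-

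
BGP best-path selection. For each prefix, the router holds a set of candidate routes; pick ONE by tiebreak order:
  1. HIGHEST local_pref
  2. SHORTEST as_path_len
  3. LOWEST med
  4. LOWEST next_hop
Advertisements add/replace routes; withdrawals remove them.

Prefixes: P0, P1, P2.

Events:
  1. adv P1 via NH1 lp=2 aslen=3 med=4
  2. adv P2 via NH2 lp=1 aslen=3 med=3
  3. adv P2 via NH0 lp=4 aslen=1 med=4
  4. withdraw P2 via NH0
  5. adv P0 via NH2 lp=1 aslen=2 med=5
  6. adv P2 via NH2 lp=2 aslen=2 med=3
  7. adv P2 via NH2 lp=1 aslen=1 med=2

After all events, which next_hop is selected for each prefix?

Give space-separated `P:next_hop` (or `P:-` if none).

Answer: P0:NH2 P1:NH1 P2:NH2

Derivation:
Op 1: best P0=- P1=NH1 P2=-
Op 2: best P0=- P1=NH1 P2=NH2
Op 3: best P0=- P1=NH1 P2=NH0
Op 4: best P0=- P1=NH1 P2=NH2
Op 5: best P0=NH2 P1=NH1 P2=NH2
Op 6: best P0=NH2 P1=NH1 P2=NH2
Op 7: best P0=NH2 P1=NH1 P2=NH2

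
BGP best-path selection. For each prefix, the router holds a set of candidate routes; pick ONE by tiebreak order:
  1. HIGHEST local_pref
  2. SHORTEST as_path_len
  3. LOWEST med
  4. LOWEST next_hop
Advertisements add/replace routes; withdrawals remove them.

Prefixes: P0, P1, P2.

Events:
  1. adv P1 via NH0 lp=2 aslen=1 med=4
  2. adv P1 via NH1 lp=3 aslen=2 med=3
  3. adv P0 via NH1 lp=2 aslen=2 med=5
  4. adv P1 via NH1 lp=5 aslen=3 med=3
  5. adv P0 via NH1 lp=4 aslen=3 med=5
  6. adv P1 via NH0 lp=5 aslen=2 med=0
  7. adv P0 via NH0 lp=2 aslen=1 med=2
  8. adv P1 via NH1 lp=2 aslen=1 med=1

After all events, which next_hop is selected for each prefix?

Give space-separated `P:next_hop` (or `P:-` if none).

Op 1: best P0=- P1=NH0 P2=-
Op 2: best P0=- P1=NH1 P2=-
Op 3: best P0=NH1 P1=NH1 P2=-
Op 4: best P0=NH1 P1=NH1 P2=-
Op 5: best P0=NH1 P1=NH1 P2=-
Op 6: best P0=NH1 P1=NH0 P2=-
Op 7: best P0=NH1 P1=NH0 P2=-
Op 8: best P0=NH1 P1=NH0 P2=-

Answer: P0:NH1 P1:NH0 P2:-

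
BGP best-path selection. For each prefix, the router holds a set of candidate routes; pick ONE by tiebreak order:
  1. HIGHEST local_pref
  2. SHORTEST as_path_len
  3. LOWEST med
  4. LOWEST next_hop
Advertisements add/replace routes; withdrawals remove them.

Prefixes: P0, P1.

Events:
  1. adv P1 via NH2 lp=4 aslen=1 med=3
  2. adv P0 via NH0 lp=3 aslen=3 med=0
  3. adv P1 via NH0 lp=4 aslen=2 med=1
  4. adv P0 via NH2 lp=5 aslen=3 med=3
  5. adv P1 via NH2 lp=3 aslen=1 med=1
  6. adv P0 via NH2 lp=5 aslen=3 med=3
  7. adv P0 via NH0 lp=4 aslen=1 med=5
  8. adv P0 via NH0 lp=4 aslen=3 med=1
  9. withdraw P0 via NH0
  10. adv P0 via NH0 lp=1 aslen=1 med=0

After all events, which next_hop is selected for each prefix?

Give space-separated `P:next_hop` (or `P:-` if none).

Op 1: best P0=- P1=NH2
Op 2: best P0=NH0 P1=NH2
Op 3: best P0=NH0 P1=NH2
Op 4: best P0=NH2 P1=NH2
Op 5: best P0=NH2 P1=NH0
Op 6: best P0=NH2 P1=NH0
Op 7: best P0=NH2 P1=NH0
Op 8: best P0=NH2 P1=NH0
Op 9: best P0=NH2 P1=NH0
Op 10: best P0=NH2 P1=NH0

Answer: P0:NH2 P1:NH0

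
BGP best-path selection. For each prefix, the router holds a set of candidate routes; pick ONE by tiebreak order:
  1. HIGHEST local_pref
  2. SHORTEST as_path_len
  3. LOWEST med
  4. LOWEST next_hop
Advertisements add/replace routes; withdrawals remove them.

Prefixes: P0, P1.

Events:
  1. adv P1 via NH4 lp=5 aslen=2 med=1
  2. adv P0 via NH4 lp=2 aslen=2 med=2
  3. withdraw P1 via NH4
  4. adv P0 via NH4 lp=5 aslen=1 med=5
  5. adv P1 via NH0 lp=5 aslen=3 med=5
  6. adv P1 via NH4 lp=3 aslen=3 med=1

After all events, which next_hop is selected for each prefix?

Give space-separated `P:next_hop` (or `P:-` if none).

Answer: P0:NH4 P1:NH0

Derivation:
Op 1: best P0=- P1=NH4
Op 2: best P0=NH4 P1=NH4
Op 3: best P0=NH4 P1=-
Op 4: best P0=NH4 P1=-
Op 5: best P0=NH4 P1=NH0
Op 6: best P0=NH4 P1=NH0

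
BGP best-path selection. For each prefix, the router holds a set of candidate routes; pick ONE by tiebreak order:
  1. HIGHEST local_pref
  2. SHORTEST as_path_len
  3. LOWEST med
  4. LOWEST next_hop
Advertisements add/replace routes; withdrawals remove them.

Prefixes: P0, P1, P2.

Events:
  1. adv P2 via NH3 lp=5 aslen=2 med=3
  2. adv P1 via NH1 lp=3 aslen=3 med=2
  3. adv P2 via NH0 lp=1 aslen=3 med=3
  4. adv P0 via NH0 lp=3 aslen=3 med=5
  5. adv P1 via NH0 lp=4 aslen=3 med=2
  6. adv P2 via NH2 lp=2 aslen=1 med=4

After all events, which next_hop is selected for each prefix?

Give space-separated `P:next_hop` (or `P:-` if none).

Answer: P0:NH0 P1:NH0 P2:NH3

Derivation:
Op 1: best P0=- P1=- P2=NH3
Op 2: best P0=- P1=NH1 P2=NH3
Op 3: best P0=- P1=NH1 P2=NH3
Op 4: best P0=NH0 P1=NH1 P2=NH3
Op 5: best P0=NH0 P1=NH0 P2=NH3
Op 6: best P0=NH0 P1=NH0 P2=NH3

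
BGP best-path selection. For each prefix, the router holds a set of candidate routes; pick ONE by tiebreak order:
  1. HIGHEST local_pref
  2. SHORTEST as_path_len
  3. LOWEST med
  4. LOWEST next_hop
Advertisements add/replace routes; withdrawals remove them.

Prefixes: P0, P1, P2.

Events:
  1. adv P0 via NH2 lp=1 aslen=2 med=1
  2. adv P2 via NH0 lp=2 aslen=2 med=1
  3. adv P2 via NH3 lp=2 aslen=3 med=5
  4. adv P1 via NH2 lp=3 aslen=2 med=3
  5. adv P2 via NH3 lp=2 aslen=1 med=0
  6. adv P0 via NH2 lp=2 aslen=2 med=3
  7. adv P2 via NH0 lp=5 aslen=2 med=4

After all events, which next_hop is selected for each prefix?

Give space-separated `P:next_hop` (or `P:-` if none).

Op 1: best P0=NH2 P1=- P2=-
Op 2: best P0=NH2 P1=- P2=NH0
Op 3: best P0=NH2 P1=- P2=NH0
Op 4: best P0=NH2 P1=NH2 P2=NH0
Op 5: best P0=NH2 P1=NH2 P2=NH3
Op 6: best P0=NH2 P1=NH2 P2=NH3
Op 7: best P0=NH2 P1=NH2 P2=NH0

Answer: P0:NH2 P1:NH2 P2:NH0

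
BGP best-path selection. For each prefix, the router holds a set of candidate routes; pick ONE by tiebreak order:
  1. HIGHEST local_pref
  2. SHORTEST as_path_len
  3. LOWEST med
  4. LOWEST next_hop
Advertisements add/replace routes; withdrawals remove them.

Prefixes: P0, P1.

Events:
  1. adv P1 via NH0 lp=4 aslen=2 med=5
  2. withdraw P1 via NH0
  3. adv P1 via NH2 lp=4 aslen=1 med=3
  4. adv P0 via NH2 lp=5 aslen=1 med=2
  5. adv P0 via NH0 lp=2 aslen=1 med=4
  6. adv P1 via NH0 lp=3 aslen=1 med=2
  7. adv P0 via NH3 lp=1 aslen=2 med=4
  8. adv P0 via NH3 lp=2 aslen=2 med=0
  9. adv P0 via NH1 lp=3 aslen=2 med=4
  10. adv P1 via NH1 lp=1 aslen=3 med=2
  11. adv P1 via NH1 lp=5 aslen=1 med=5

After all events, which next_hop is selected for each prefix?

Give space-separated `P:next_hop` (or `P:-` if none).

Answer: P0:NH2 P1:NH1

Derivation:
Op 1: best P0=- P1=NH0
Op 2: best P0=- P1=-
Op 3: best P0=- P1=NH2
Op 4: best P0=NH2 P1=NH2
Op 5: best P0=NH2 P1=NH2
Op 6: best P0=NH2 P1=NH2
Op 7: best P0=NH2 P1=NH2
Op 8: best P0=NH2 P1=NH2
Op 9: best P0=NH2 P1=NH2
Op 10: best P0=NH2 P1=NH2
Op 11: best P0=NH2 P1=NH1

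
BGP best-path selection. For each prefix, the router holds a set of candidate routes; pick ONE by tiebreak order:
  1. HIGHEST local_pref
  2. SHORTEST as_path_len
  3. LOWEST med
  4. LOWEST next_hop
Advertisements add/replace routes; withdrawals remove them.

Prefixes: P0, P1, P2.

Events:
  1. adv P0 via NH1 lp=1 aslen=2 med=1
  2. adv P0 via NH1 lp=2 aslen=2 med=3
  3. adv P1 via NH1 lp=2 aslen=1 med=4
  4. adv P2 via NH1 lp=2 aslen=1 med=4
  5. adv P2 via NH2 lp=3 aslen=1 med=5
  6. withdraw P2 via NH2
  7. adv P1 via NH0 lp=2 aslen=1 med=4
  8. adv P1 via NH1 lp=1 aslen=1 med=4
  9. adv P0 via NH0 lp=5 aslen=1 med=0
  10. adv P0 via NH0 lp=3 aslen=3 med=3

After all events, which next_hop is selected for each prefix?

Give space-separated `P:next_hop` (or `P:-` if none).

Answer: P0:NH0 P1:NH0 P2:NH1

Derivation:
Op 1: best P0=NH1 P1=- P2=-
Op 2: best P0=NH1 P1=- P2=-
Op 3: best P0=NH1 P1=NH1 P2=-
Op 4: best P0=NH1 P1=NH1 P2=NH1
Op 5: best P0=NH1 P1=NH1 P2=NH2
Op 6: best P0=NH1 P1=NH1 P2=NH1
Op 7: best P0=NH1 P1=NH0 P2=NH1
Op 8: best P0=NH1 P1=NH0 P2=NH1
Op 9: best P0=NH0 P1=NH0 P2=NH1
Op 10: best P0=NH0 P1=NH0 P2=NH1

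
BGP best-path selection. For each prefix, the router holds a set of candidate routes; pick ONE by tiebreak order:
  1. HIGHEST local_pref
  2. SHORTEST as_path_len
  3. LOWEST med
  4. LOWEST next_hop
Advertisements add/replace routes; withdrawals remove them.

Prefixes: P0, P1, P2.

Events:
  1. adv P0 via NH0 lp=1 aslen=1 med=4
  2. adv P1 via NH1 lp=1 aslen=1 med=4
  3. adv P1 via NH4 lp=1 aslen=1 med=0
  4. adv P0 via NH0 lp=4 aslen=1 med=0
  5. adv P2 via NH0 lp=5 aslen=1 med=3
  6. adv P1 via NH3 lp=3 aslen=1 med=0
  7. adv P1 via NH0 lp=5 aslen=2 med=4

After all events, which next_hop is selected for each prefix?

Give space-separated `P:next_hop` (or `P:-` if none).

Op 1: best P0=NH0 P1=- P2=-
Op 2: best P0=NH0 P1=NH1 P2=-
Op 3: best P0=NH0 P1=NH4 P2=-
Op 4: best P0=NH0 P1=NH4 P2=-
Op 5: best P0=NH0 P1=NH4 P2=NH0
Op 6: best P0=NH0 P1=NH3 P2=NH0
Op 7: best P0=NH0 P1=NH0 P2=NH0

Answer: P0:NH0 P1:NH0 P2:NH0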